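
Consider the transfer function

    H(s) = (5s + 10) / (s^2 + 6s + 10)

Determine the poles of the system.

s = -3 + j, -3 - j

The poles are the roots of the denominator s^2 + 6s + 10 = 0.
Using the quadratic formula: s = (-6 ± √(-4))/2 = -3 ± 1j.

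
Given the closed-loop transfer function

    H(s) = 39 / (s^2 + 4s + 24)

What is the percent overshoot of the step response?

Comparing s^2 + 4s + 24 to s^2 + 2ζωₙs + ωₙ²: ωₙ = √24 ≈ 4.899 rad/s and ζ = 4/(2·√24) ≈ 0.4082.
%OS = 100·exp(−πζ/√(1−ζ²)) = 100·exp(−π·0.4082/√(1−0.4082²)) ≈ 24.5%.

%OS ≈ 24.5%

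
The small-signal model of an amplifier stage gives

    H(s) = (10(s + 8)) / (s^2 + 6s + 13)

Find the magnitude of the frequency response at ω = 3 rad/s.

Substitute s = j3: numerator = 80 + j30, denominator = 4 + j18.
|H(j3)| = |80 + j30| / |4 + j18| = 85.440 / 18.439 ≈ 4.634.

|H(j3)| ≈ 4.634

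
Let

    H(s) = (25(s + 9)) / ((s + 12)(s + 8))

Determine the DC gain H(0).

At s = 0 each factor (s + a) contributes a and each (s^2 + bs + c) contributes c.
H(0) = 25·(9) / ((12) · (8)) = 225/96 = 75/32.

H(0) = 75/32 ≈ 2.344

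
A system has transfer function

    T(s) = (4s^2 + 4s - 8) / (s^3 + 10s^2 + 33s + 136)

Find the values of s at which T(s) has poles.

s = -1 + 4j, -1 - 4j, -8

The poles are the roots of the denominator s^3 + 10s^2 + 33s + 136 = 0.
Trying s = -8: the polynomial evaluates to 0, so (s + 8) is a factor.
Dividing out leaves s^2 + 2s + 17 = 0.
The quadratic formula then gives s = -1 ± 4j.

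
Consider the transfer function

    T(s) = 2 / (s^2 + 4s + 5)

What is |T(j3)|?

Substitute s = j3: numerator = 2, denominator = -4 + j12.
|T(j3)| = |2| / |-4 + j12| = 2 / 12.649 ≈ 0.1581.

|T(j3)| ≈ 0.1581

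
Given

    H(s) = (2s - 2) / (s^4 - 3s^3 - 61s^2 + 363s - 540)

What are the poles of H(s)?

The poles are the roots of the denominator s^4 - 3s^3 - 61s^2 + 363s - 540 = 0.
Trying s = 4: the polynomial evaluates to 0, so (s - 4) is a factor.
Dividing out leaves s^3 + s^2 - 57s + 135 = 0.
This factors further as (s - 5)(s - 3)(s + 9) = 0.

s = 4, 5, 3, -9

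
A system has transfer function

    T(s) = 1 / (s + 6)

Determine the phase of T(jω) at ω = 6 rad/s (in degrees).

At s = j6: numerator = 1, denominator = 6 + j6.
∠T = ∠num − ∠den = 0° − (45°) = -45°.

∠T(j6) ≈ -45°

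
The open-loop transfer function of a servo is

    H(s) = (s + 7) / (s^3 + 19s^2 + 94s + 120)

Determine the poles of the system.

The poles are the roots of the denominator s^3 + 19s^2 + 94s + 120 = 0.
Trying s = -12: the polynomial evaluates to 0, so (s + 12) is a factor.
Dividing out leaves s^2 + 7s + 10 = 0.
Factoring the quadratic: (s + 2)(s + 5) = 0.

s = -12, -2, -5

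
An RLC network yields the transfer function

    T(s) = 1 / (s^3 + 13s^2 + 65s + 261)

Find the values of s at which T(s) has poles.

s = -2 + 5j, -2 - 5j, -9

The poles are the roots of the denominator s^3 + 13s^2 + 65s + 261 = 0.
Trying s = -9: the polynomial evaluates to 0, so (s + 9) is a factor.
Dividing out leaves s^2 + 4s + 29 = 0.
The quadratic formula then gives s = -2 ± 5j.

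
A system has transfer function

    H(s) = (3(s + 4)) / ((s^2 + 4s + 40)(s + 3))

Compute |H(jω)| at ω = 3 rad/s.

Substitute s = j3: numerator = 12 + j9, denominator = 57 + j129.
|H(j3)| = |12 + j9| / |57 + j129| = 15 / 141.03 ≈ 0.1064.

|H(j3)| ≈ 0.1064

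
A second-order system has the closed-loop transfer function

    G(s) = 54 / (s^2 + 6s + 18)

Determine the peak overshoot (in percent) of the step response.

Comparing s^2 + 6s + 18 to s^2 + 2ζωₙs + ωₙ²: ωₙ = √18 ≈ 4.243 rad/s and ζ = 6/(2·√18) ≈ 0.7071.
%OS = 100·exp(−πζ/√(1−ζ²)) = 100·exp(−π·0.7071/√(1−0.7071²)) ≈ 4.32%.

%OS ≈ 4.32%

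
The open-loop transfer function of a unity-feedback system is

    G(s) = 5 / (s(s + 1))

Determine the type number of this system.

The denominator has 1 factor of s at the origin (free integrator), so this is a Type 1 system.

Type 1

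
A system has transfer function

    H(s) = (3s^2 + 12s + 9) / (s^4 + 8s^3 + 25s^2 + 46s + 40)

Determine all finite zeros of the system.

Set the numerator to zero: 3s^2 + 12s + 9 = 0, i.e. 3·(s^2 + 4s + 3) = 0.
Factoring: (s + 3)(s + 1) = 0.

s = -3, -1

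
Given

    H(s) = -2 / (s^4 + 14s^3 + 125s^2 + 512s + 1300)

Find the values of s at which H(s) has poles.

The poles are the roots of the denominator s^4 + 14s^3 + 125s^2 + 512s + 1300 = 0.
No real roots exist; factor into two real quadratics: (s^2 + 8s + 52)(s^2 + 6s + 25) = 0.
Each quadratic gives a conjugate pair via the quadratic formula.

s = -4 ± 6j, -3 ± 4j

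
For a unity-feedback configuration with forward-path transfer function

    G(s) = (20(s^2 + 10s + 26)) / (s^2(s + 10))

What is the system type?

Type 2

The denominator has 2 factors of s at the origin (free integrators), so this is a Type 2 system.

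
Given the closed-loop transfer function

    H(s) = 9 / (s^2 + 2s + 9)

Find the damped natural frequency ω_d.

Comparing s^2 + 2s + 9 to s^2 + 2ζωₙs + ωₙ²: ωₙ = 3 rad/s and ζ = 2/(2·3) ≈ 0.3333.
ζωₙ = 2/2 = 1, so ω_d = ωₙ√(1−ζ²) = √(ωₙ² − (ζωₙ)²) = √(9 − 1²) = √8 ≈ 2.828 rad/s.

ω_d ≈ 2.828 rad/s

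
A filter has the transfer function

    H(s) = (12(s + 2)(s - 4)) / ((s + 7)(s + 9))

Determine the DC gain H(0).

At s = 0 each factor (s + a) contributes a and each (s^2 + bs + c) contributes c.
H(0) = 12·(2) · (-4) / ((7) · (9)) = -96/63 = -32/21.

H(0) = -32/21 ≈ -1.524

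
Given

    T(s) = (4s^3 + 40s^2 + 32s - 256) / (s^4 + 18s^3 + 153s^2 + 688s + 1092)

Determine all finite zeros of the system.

s = -8, 2, -4

Set the numerator to zero: 4s^3 + 40s^2 + 32s - 256 = 0, i.e. 4·(s^3 + 10s^2 + 8s - 64) = 0.
Factoring: (s + 8)(s - 2)(s + 4) = 0.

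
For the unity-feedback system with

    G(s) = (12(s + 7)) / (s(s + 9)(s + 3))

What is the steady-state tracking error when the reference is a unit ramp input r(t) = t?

G(s) has one pole at the origin.
This is a Type 1 system. Kv = lim_{s→0} s·G(s) = 84/27 = 28/9.
e_ss = 1/Kv = 1/(28/9) = 9/28 ≈ 0.3214.

e_ss = 0.3214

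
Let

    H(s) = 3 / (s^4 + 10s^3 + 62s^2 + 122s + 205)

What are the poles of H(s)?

s = -4 + 5j, -4 - 5j, -1 + 2j, -1 - 2j

The poles are the roots of the denominator s^4 + 10s^3 + 62s^2 + 122s + 205 = 0.
No real roots exist; factor into two real quadratics: (s^2 + 8s + 41)(s^2 + 2s + 5) = 0.
Each quadratic gives a conjugate pair via the quadratic formula.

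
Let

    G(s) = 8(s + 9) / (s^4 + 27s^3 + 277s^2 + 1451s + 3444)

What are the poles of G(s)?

The poles are the roots of the denominator s^4 + 27s^3 + 277s^2 + 1451s + 3444 = 0.
Trying s = -7: the polynomial evaluates to 0, so (s + 7) is a factor.
Dividing out leaves s^3 + 20s^2 + 137s + 492 = 0.
This factors further as (s^2 + 8s + 41)(s + 12) = 0.

s = -4 + 5j, -4 - 5j, -7, -12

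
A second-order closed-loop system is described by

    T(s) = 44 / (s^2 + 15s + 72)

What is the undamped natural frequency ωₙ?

Compare the denominator to the standard form s^2 + 2ζωₙs + ωₙ².
ωₙ² = 72, so ωₙ = √72 ≈ 8.485 rad/s.

ωₙ ≈ 8.485 rad/s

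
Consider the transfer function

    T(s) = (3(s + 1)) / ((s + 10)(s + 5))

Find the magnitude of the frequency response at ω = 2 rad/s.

|T(j2)| ≈ 0.1221

Substitute s = j2: numerator = 3 + j6, denominator = 46 + j30.
|T(j2)| = |3 + j6| / |46 + j30| = 6.7082 / 54.918 ≈ 0.1221.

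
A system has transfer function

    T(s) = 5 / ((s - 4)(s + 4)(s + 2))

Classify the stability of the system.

The poles can be read from the denominator factors: s = 4, -4, -2.
Since the pole(s) at s = 4 lie in the right half-plane, the system is unstable.

unstable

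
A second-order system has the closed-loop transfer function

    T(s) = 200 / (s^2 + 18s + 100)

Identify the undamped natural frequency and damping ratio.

Compare the denominator to the standard form s^2 + 2ζωₙs + ωₙ².
ωₙ² = 100, so ωₙ = 10 rad/s.
2ζωₙ = 18, so ζ = 18/(2·10) = 0.9.
With ζ = 0.9 the response is underdamped.

ωₙ = 10 rad/s, ζ = 0.9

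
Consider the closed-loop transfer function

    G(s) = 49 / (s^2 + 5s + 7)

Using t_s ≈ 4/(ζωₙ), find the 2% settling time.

t_s ≈ 1.600 s

Comparing s^2 + 5s + 7 to s^2 + 2ζωₙs + ωₙ²: ωₙ = √7 ≈ 2.646 rad/s and ζ = 5/(2·√7) ≈ 0.9449.
ζωₙ = 5/2 = 2.5, so t_s ≈ 4/(ζωₙ) = 4/2.5 = 1.600 s.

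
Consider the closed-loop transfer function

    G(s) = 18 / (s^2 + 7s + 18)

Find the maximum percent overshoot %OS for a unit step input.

%OS ≈ 1.02%

Comparing s^2 + 7s + 18 to s^2 + 2ζωₙs + ωₙ²: ωₙ = √18 ≈ 4.243 rad/s and ζ = 7/(2·√18) ≈ 0.8250.
%OS = 100·exp(−πζ/√(1−ζ²)) = 100·exp(−π·0.8250/√(1−0.8250²)) ≈ 1.02%.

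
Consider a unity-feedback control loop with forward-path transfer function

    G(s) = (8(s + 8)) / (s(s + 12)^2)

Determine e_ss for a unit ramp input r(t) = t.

e_ss = 2.250

G(s) has one pole at the origin.
This is a Type 1 system. Kv = lim_{s→0} s·G(s) = 64/144 = 4/9.
e_ss = 1/Kv = 1/(4/9) = 9/4 ≈ 2.250.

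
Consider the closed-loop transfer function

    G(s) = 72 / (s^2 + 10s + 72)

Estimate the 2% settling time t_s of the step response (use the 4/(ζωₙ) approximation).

t_s ≈ 0.8000 s

Comparing s^2 + 10s + 72 to s^2 + 2ζωₙs + ωₙ²: ωₙ = √72 ≈ 8.485 rad/s and ζ = 10/(2·√72) ≈ 0.5893.
ζωₙ = 10/2 = 5, so t_s ≈ 4/(ζωₙ) = 4/5 = 0.8000 s.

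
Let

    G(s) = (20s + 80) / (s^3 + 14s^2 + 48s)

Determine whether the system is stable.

The denominator s^3 + 14s^2 + 48s factors as s(s + 6)(s + 8), giving poles at s = 0, -6, -8.
Since the simple pole(s) at s = 0 lie on the jω-axis with none in the right half-plane, the system is marginally stable.

marginally stable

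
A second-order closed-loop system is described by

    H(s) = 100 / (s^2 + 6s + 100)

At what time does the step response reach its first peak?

t_p ≈ 0.3293 s

Comparing s^2 + 6s + 100 to s^2 + 2ζωₙs + ωₙ²: ωₙ = 10 rad/s and ζ = 6/(2·10) = 0.3.
ζωₙ = 6/2 = 3, so ω_d = ωₙ√(1−ζ²) = √(ωₙ² − (ζωₙ)²) = √(100 − 3²) = √91 ≈ 9.539 rad/s.
t_p = π/ω_d = π/9.539 ≈ 0.3293 s.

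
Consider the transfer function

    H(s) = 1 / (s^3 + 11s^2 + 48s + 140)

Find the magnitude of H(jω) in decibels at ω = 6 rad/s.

|H(j6)|_dB ≈ -48.5 dB

Substitute s = j6: numerator = 1, denominator = -256 + j72.
|H(j6)| = |1| / |-256 + j72| = 1 / 265.93 ≈ 0.003760.
In decibels: 20·log₁₀(0.003760) ≈ -48.5 dB.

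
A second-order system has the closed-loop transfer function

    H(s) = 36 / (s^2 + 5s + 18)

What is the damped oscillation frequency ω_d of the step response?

ω_d ≈ 3.428 rad/s

Comparing s^2 + 5s + 18 to s^2 + 2ζωₙs + ωₙ²: ωₙ = √18 ≈ 4.243 rad/s and ζ = 5/(2·√18) ≈ 0.5893.
ζωₙ = 5/2 = 2.5, so ω_d = ωₙ√(1−ζ²) = √(ωₙ² − (ζωₙ)²) = √(18 − 2.5²) = √11.75 ≈ 3.428 rad/s.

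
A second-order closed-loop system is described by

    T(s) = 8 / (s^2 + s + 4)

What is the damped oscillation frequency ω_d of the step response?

ω_d ≈ 1.936 rad/s

Comparing s^2 + s + 4 to s^2 + 2ζωₙs + ωₙ²: ωₙ = 2 rad/s and ζ = 1/(2·2) = 0.25.
ζωₙ = 1/2 = 0.5, so ω_d = ωₙ√(1−ζ²) = √(ωₙ² − (ζωₙ)²) = √(4 − 0.5²) = √3.75 ≈ 1.936 rad/s.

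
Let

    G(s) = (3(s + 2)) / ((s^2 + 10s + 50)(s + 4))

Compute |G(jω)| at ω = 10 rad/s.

Substitute s = j10: numerator = 6 + j30, denominator = -1200 - j100.
|G(j10)| = |6 + j30| / |-1200 - j100| = 30.594 / 1204.2 ≈ 0.02541.

|G(j10)| ≈ 0.02541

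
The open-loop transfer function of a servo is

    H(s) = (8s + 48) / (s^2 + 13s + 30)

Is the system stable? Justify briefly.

The denominator s^2 + 13s + 30 factors as (s + 3)(s + 10), giving poles at s = -3, -10.
Since all poles lie strictly in the left half-plane, the system is stable.

stable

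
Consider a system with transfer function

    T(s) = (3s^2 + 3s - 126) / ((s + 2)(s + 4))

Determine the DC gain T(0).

T(0) = -63/4 ≈ -15.75

Set s = 0: T(0) = (-126) / (8) = -63/4.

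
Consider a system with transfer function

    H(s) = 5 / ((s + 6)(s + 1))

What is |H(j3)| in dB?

|H(j3)|_dB ≈ -12.6 dB

Substitute s = j3: numerator = 5, denominator = -3 + j21.
|H(j3)| = |5| / |-3 + j21| = 5 / 21.213 ≈ 0.2357.
In decibels: 20·log₁₀(0.2357) ≈ -12.6 dB.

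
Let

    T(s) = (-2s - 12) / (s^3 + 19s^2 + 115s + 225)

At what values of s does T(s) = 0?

Set the numerator to zero: -2s - 12 = 0, i.e. -2·(s + 6) = 0.
So s = -6.

s = -6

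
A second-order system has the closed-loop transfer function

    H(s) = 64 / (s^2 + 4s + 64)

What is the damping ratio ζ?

Compare the denominator to the standard form s^2 + 2ζωₙs + ωₙ².
ωₙ² = 64, so ωₙ = 8 rad/s.
2ζωₙ = 4, so ζ = 4/(2·8) = 0.25.
With ζ = 0.25 the response is underdamped.

ζ = 0.25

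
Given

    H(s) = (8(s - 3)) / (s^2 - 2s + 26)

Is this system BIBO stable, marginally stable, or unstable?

The denominator s^2 - 2s + 26 factors as (s^2 - 2s + 26), giving poles at s = 1 + 5j, 1 - 5j.
Since the pole(s) at s = 1 + 5j, 1 - 5j lie in the right half-plane, the system is unstable.

unstable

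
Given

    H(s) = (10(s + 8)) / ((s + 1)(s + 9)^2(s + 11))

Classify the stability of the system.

stable

The poles can be read from the denominator factors: s = -1, -9, -11, -9.
Since all poles lie strictly in the left half-plane, the system is stable.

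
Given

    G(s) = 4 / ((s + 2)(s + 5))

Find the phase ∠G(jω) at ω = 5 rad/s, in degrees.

At s = j5: numerator = 4, denominator = -15 + j35.
∠G = ∠num − ∠den = 0° − (113.20°) = -113.2°.

∠G(j5) ≈ -113.2°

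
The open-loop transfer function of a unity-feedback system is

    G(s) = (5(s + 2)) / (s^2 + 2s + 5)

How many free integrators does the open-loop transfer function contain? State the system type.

The denominator has no factor of s at the origin — no free integrator — so this is a Type 0 system.

Type 0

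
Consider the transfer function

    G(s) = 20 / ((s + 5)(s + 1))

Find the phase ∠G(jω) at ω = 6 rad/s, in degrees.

∠G(j6) ≈ -130.7°

At s = j6: numerator = 20, denominator = -31 + j36.
∠G = ∠num − ∠den = 0° − (130.73°) = -130.7°.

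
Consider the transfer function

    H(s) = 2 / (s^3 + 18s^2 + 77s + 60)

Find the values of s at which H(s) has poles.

The poles are the roots of the denominator s^3 + 18s^2 + 77s + 60 = 0.
Trying s = -5: the polynomial evaluates to 0, so (s + 5) is a factor.
Dividing out leaves s^2 + 13s + 12 = 0.
Factoring the quadratic: (s + 12)(s + 1) = 0.

s = -5, -12, -1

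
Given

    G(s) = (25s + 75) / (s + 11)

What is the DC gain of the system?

G(0) = 75/11 ≈ 6.818

Set s = 0: G(0) = (75) / (11) = 75/11.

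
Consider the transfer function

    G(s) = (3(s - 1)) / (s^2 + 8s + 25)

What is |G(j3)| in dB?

Substitute s = j3: numerator = -3 + j9, denominator = 16 + j24.
|G(j3)| = |-3 + j9| / |16 + j24| = 9.4868 / 28.844 ≈ 0.3289.
In decibels: 20·log₁₀(0.3289) ≈ -9.66 dB.

|G(j3)|_dB ≈ -9.66 dB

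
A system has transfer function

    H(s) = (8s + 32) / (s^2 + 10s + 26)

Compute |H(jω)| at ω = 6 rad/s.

|H(j6)| ≈ 0.9484

Substitute s = j6: numerator = 32 + j48, denominator = -10 + j60.
|H(j6)| = |32 + j48| / |-10 + j60| = 57.689 / 60.828 ≈ 0.9484.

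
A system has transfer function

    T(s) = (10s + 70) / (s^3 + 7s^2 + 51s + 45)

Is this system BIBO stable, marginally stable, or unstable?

stable

The denominator s^3 + 7s^2 + 51s + 45 factors as (s + 1)(s^2 + 6s + 45), giving poles at s = -1, -3 + 6j, -3 - 6j.
Since all poles lie strictly in the left half-plane, the system is stable.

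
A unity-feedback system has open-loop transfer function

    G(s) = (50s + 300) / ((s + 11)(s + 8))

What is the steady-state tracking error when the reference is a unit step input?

e_ss = 0.2268

G(s) has no poles at the origin.
This is a Type 0 system. Kp = lim_{s→0} G(s) = 300/88 = 75/22.
e_ss = 1/(1 + Kp) = 1/(1 + 75/22) = 22/97 ≈ 0.2268.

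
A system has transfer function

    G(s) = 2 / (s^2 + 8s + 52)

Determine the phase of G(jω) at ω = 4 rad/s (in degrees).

At s = j4: numerator = 2, denominator = 36 + j32.
∠G = ∠num − ∠den = 0° − (41.634°) = -41.63°.

∠G(j4) ≈ -41.63°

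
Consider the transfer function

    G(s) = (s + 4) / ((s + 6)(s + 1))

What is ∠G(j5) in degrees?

At s = j5: numerator = 4 + j5, denominator = -19 + j35.
∠G = ∠num − ∠den = 51.340° − (118.50°) = -67.16°.

∠G(j5) ≈ -67.16°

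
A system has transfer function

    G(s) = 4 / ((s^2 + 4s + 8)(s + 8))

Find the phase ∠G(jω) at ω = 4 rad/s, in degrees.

∠G(j4) ≈ -143.1°

At s = j4: numerator = 4, denominator = -128 + j96.
∠G = ∠num − ∠den = 0° − (143.13°) = -143.1°.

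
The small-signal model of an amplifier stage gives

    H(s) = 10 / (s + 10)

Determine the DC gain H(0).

Set s = 0: H(0) = (10) / (10) = 1.

H(0) = 1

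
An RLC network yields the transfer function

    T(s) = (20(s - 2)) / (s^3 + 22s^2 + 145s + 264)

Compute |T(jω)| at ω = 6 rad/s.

|T(j6)| ≈ 0.1505

Substitute s = j6: numerator = -40 + j120, denominator = -528 + j654.
|T(j6)| = |-40 + j120| / |-528 + j654| = 126.49 / 840.54 ≈ 0.1505.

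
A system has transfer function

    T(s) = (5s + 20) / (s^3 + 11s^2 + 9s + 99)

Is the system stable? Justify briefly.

The denominator s^3 + 11s^2 + 9s + 99 factors as (s^2 + 9)(s + 11), giving poles at s = 3j, -3j, -11.
Since the simple pole(s) at s = 3j, -3j lie on the jω-axis with none in the right half-plane, the system is marginally stable.

marginally stable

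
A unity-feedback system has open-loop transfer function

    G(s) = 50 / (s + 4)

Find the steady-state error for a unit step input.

G(s) has no poles at the origin.
This is a Type 0 system. Kp = lim_{s→0} G(s) = 50/4 = 25/2.
e_ss = 1/(1 + Kp) = 1/(1 + 25/2) = 2/27 ≈ 0.07407.

e_ss = 0.07407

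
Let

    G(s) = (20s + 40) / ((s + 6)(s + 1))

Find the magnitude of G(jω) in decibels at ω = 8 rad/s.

|G(j8)|_dB ≈ 6.22 dB

Substitute s = j8: numerator = 40 + j160, denominator = -58 + j56.
|G(j8)| = |40 + j160| / |-58 + j56| = 164.92 / 80.623 ≈ 2.046.
In decibels: 20·log₁₀(2.046) ≈ 6.22 dB.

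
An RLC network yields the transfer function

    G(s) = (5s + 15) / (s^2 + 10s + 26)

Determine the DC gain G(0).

G(0) = 15/26 ≈ 0.5769

Set s = 0: G(0) = (15) / (26) = 15/26.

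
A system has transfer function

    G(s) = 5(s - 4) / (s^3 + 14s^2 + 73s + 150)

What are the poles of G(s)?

s = -4 ± 3j, -6

The poles are the roots of the denominator s^3 + 14s^2 + 73s + 150 = 0.
Trying s = -6: the polynomial evaluates to 0, so (s + 6) is a factor.
Dividing out leaves s^2 + 8s + 25 = 0.
The quadratic formula then gives s = -4 ± 3j.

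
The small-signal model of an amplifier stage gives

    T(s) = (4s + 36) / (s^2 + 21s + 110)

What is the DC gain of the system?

T(0) = 18/55 ≈ 0.3273

Set s = 0: T(0) = (36) / (110) = 18/55.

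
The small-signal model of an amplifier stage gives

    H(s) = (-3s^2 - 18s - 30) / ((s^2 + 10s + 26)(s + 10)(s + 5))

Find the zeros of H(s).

s = -3 + j, -3 - j

Set the numerator to zero: -3s^2 - 18s - 30 = 0, i.e. -3·(s^2 + 6s + 10) = 0.
Factoring: (s^2 + 6s + 10) = 0.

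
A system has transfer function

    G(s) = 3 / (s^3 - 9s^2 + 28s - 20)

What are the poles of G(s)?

s = 4 + 2j, 4 - 2j, 1

The poles are the roots of the denominator s^3 - 9s^2 + 28s - 20 = 0.
Trying s = 1: the polynomial evaluates to 0, so (s - 1) is a factor.
Dividing out leaves s^2 - 8s + 20 = 0.
The quadratic formula then gives s = 4 ± 2j.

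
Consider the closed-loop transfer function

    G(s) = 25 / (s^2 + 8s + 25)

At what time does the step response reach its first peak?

t_p ≈ 1.047 s

Comparing s^2 + 8s + 25 to s^2 + 2ζωₙs + ωₙ²: ωₙ = 5 rad/s and ζ = 8/(2·5) = 0.8.
ζωₙ = 8/2 = 4, so ω_d = ωₙ√(1−ζ²) = √(ωₙ² − (ζωₙ)²) = √(25 − 4²) = √9 = 3 rad/s.
t_p = π/ω_d = π/3 ≈ 1.047 s.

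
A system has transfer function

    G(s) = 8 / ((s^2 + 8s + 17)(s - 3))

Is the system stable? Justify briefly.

The poles can be read from the denominator factors: s = -4 ± j, 3.
Since the pole(s) at s = 3 lie in the right half-plane, the system is unstable.

unstable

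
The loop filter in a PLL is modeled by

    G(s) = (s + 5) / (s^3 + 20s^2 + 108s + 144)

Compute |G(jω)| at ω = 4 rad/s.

|G(j4)| ≈ 0.01570

Substitute s = j4: numerator = 5 + j4, denominator = -176 + j368.
|G(j4)| = |5 + j4| / |-176 + j368| = 6.4031 / 407.92 ≈ 0.01570.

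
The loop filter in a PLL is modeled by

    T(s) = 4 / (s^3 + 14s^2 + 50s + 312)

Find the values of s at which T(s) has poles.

s = -1 ± 5j, -12

The poles are the roots of the denominator s^3 + 14s^2 + 50s + 312 = 0.
Trying s = -12: the polynomial evaluates to 0, so (s + 12) is a factor.
Dividing out leaves s^2 + 2s + 26 = 0.
The quadratic formula then gives s = -1 ± 5j.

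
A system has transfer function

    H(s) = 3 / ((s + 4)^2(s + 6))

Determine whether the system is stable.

The poles can be read from the denominator factors: s = -4, -6, -4.
Since all poles lie strictly in the left half-plane, the system is stable.

stable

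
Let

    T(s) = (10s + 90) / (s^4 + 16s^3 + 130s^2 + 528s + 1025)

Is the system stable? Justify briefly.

The denominator s^4 + 16s^3 + 130s^2 + 528s + 1025 factors as (s^2 + 8s + 25)(s^2 + 8s + 41), giving poles at s = -4 + 3j, -4 - 3j, -4 + 5j, -4 - 5j.
Since all poles lie strictly in the left half-plane, the system is stable.

stable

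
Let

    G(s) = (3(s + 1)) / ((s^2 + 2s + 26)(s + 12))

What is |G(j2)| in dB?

|G(j2)|_dB ≈ -32.2 dB

Substitute s = j2: numerator = 3 + j6, denominator = 256 + j92.
|G(j2)| = |3 + j6| / |256 + j92| = 6.7082 / 272.03 ≈ 0.02466.
In decibels: 20·log₁₀(0.02466) ≈ -32.2 dB.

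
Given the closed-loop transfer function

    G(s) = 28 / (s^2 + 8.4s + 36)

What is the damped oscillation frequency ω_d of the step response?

ω_d ≈ 4.285 rad/s

Comparing s^2 + 8.4s + 36 to s^2 + 2ζωₙs + ωₙ²: ωₙ = 6 rad/s and ζ = 8.4/(2·6) = 0.7.
ζωₙ = 8.4/2 = 4.2, so ω_d = ωₙ√(1−ζ²) = √(ωₙ² − (ζωₙ)²) = √(36 − 4.2²) = √18.36 ≈ 4.285 rad/s.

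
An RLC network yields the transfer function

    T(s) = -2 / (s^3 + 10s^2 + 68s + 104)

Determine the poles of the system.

The poles are the roots of the denominator s^3 + 10s^2 + 68s + 104 = 0.
Trying s = -2: the polynomial evaluates to 0, so (s + 2) is a factor.
Dividing out leaves s^2 + 8s + 52 = 0.
The quadratic formula then gives s = -4 ± 6j.

s = -4 ± 6j, -2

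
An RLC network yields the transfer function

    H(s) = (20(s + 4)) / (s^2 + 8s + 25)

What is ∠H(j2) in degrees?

∠H(j2) ≈ -10.74°

At s = j2: numerator = 80 + j40, denominator = 21 + j16.
∠H = ∠num − ∠den = 26.565° − (37.304°) = -10.74°.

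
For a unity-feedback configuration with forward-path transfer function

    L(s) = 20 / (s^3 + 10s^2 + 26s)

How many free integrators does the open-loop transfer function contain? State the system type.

Factor s from the denominator: s^3 + 10s^2 + 26s = s·(s^2 + 10s + 26).
There is 1 pole at the origin, so the system is Type 1.

Type 1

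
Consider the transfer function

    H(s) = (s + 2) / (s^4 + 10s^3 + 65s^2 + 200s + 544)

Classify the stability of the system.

The denominator s^4 + 10s^3 + 65s^2 + 200s + 544 factors as (s^2 + 8s + 32)(s^2 + 2s + 17), giving poles at s = -4 + 4j, -4 - 4j, -1 + 4j, -1 - 4j.
Since all poles lie strictly in the left half-plane, the system is stable.

stable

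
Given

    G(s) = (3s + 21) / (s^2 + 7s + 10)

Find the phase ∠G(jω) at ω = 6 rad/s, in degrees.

∠G(j6) ≈ -81.16°

At s = j6: numerator = 21 + j18, denominator = -26 + j42.
∠G = ∠num − ∠den = 40.601° − (121.76°) = -81.16°.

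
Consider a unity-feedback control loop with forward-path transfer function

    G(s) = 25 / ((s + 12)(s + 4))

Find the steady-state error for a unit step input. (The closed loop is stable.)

e_ss = 0.6575

G(s) has no poles at the origin.
This is a Type 0 system. Kp = lim_{s→0} G(s) = 25/48.
e_ss = 1/(1 + Kp) = 1/(1 + 25/48) = 48/73 ≈ 0.6575.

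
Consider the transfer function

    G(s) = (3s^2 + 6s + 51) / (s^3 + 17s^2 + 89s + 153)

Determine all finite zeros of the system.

Set the numerator to zero: 3s^2 + 6s + 51 = 0, i.e. 3·(s^2 + 2s + 17) = 0.
Factoring: (s^2 + 2s + 17) = 0.

s = -1 + 4j, -1 - 4j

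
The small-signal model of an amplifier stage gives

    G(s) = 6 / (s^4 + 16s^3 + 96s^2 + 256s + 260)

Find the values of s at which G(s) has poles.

s = -3 + j, -3 - j, -5 + j, -5 - j

The poles are the roots of the denominator s^4 + 16s^3 + 96s^2 + 256s + 260 = 0.
No real roots exist; factor into two real quadratics: (s^2 + 6s + 10)(s^2 + 10s + 26) = 0.
Each quadratic gives a conjugate pair via the quadratic formula.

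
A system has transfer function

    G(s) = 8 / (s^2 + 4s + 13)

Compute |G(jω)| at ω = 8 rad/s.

Substitute s = j8: numerator = 8, denominator = -51 + j32.
|G(j8)| = |8| / |-51 + j32| = 8 / 60.208 ≈ 0.1329.

|G(j8)| ≈ 0.1329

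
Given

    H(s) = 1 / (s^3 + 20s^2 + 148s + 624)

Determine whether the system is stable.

stable

The denominator s^3 + 20s^2 + 148s + 624 factors as (s + 12)(s^2 + 8s + 52), giving poles at s = -12, -4 + 6j, -4 - 6j.
Since all poles lie strictly in the left half-plane, the system is stable.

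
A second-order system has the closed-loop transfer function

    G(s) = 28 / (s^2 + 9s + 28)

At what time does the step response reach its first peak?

Comparing s^2 + 9s + 28 to s^2 + 2ζωₙs + ωₙ²: ωₙ = √28 ≈ 5.292 rad/s and ζ = 9/(2·√28) ≈ 0.8504.
ζωₙ = 9/2 = 4.5, so ω_d = ωₙ√(1−ζ²) = √(ωₙ² − (ζωₙ)²) = √(28 − 4.5²) = √7.75 ≈ 2.784 rad/s.
t_p = π/ω_d = π/2.784 ≈ 1.128 s.

t_p ≈ 1.128 s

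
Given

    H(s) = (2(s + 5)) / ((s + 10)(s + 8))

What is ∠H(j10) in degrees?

∠H(j10) ≈ -32.91°

At s = j10: numerator = 10 + j20, denominator = -20 + j180.
∠H = ∠num − ∠den = 63.435° − (96.340°) = -32.91°.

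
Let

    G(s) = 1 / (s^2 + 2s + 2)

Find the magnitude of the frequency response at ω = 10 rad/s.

Substitute s = j10: numerator = 1, denominator = -98 + j20.
|G(j10)| = |1| / |-98 + j20| = 1 / 100.02 ≈ 0.009998.

|G(j10)| ≈ 0.009998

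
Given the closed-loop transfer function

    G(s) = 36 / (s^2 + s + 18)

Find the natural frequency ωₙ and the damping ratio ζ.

Compare the denominator to the standard form s^2 + 2ζωₙs + ωₙ².
ωₙ² = 18, so ωₙ = √18 ≈ 4.243 rad/s.
2ζωₙ = 1, so ζ = 1/(2·√18) ≈ 0.1179.

ωₙ ≈ 4.243 rad/s, ζ ≈ 0.1179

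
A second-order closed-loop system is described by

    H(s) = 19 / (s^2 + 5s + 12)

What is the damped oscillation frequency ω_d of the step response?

Comparing s^2 + 5s + 12 to s^2 + 2ζωₙs + ωₙ²: ωₙ = √12 ≈ 3.464 rad/s and ζ = 5/(2·√12) ≈ 0.7217.
ζωₙ = 5/2 = 2.5, so ω_d = ωₙ√(1−ζ²) = √(ωₙ² − (ζωₙ)²) = √(12 − 2.5²) = √5.75 ≈ 2.398 rad/s.

ω_d ≈ 2.398 rad/s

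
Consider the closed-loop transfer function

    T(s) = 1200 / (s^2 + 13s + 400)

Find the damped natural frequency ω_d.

Comparing s^2 + 13s + 400 to s^2 + 2ζωₙs + ωₙ²: ωₙ = 20 rad/s and ζ = 13/(2·20) = 0.325.
ζωₙ = 13/2 = 6.5, so ω_d = ωₙ√(1−ζ²) = √(ωₙ² − (ζωₙ)²) = √(400 − 6.5²) = √357.75 ≈ 18.91 rad/s.

ω_d ≈ 18.91 rad/s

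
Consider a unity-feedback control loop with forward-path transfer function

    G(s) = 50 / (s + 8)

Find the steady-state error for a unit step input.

G(s) has no poles at the origin.
This is a Type 0 system. Kp = lim_{s→0} G(s) = 50/8 = 25/4.
e_ss = 1/(1 + Kp) = 1/(1 + 25/4) = 4/29 ≈ 0.1379.

e_ss = 0.1379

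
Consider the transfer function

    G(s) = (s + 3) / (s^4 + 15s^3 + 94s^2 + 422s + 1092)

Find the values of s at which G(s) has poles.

The poles are the roots of the denominator s^4 + 15s^3 + 94s^2 + 422s + 1092 = 0.
Trying s = -6: the polynomial evaluates to 0, so (s + 6) is a factor.
Dividing out leaves s^3 + 9s^2 + 40s + 182 = 0.
This factors further as (s^2 + 2s + 26)(s + 7) = 0.

s = -1 + 5j, -1 - 5j, -6, -7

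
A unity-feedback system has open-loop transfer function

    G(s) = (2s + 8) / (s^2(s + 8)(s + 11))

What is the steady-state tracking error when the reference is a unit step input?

e_ss = 0

G(s) has 2 poles at the origin.
This is a Type 2 system; for a step input the steady-state error is zero.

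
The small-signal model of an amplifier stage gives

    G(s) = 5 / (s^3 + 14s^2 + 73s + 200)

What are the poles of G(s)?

The poles are the roots of the denominator s^3 + 14s^2 + 73s + 200 = 0.
Trying s = -8: the polynomial evaluates to 0, so (s + 8) is a factor.
Dividing out leaves s^2 + 6s + 25 = 0.
The quadratic formula then gives s = -3 ± 4j.

s = -3 ± 4j, -8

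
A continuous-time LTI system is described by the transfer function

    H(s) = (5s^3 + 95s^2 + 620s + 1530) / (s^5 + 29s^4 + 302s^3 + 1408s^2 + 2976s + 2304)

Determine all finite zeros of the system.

Set the numerator to zero: 5s^3 + 95s^2 + 620s + 1530 = 0, i.e. 5·(s^3 + 19s^2 + 124s + 306) = 0.
Factoring: (s^2 + 10s + 34)(s + 9) = 0.

s = -5 ± 3j, -9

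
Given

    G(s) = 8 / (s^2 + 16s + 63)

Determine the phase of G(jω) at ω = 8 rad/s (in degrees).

∠G(j8) ≈ -90.45°

At s = j8: numerator = 8, denominator = -1 + j128.
∠G = ∠num − ∠den = 0° − (90.448°) = -90.45°.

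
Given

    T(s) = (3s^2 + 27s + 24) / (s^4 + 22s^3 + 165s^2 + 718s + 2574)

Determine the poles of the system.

The poles are the roots of the denominator s^4 + 22s^3 + 165s^2 + 718s + 2574 = 0.
Trying s = -9: the polynomial evaluates to 0, so (s + 9) is a factor.
Dividing out leaves s^3 + 13s^2 + 48s + 286 = 0.
This factors further as (s^2 + 2s + 26)(s + 11) = 0.

s = -1 + 5j, -1 - 5j, -9, -11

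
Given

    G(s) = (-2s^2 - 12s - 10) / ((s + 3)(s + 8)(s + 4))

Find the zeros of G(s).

Set the numerator to zero: -2s^2 - 12s - 10 = 0, i.e. -2·(s^2 + 6s + 5) = 0.
Factoring: (s + 5)(s + 1) = 0.

s = -5, -1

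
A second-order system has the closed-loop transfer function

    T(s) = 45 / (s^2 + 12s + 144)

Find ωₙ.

Compare the denominator to the standard form s^2 + 2ζωₙs + ωₙ².
ωₙ² = 144, so ωₙ = 12 rad/s.

ωₙ = 12 rad/s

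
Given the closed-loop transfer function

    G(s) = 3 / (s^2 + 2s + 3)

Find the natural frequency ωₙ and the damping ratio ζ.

ωₙ ≈ 1.732 rad/s, ζ ≈ 0.5774

Compare the denominator to the standard form s^2 + 2ζωₙs + ωₙ².
ωₙ² = 3, so ωₙ = √3 ≈ 1.732 rad/s.
2ζωₙ = 2, so ζ = 2/(2·√3) ≈ 0.5774.
With ζ = 0.5774 the response is underdamped.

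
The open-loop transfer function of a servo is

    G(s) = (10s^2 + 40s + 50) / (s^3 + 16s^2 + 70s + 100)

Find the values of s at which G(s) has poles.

The poles are the roots of the denominator s^3 + 16s^2 + 70s + 100 = 0.
Trying s = -10: the polynomial evaluates to 0, so (s + 10) is a factor.
Dividing out leaves s^2 + 6s + 10 = 0.
The quadratic formula then gives s = -3 ± 1j.

s = -10, -3 + j, -3 - j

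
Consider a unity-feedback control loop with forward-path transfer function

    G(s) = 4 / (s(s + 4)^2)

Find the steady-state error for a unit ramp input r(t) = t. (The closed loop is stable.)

e_ss = 4

G(s) has one pole at the origin.
This is a Type 1 system. Kv = lim_{s→0} s·G(s) = 4/16 = 1/4.
e_ss = 1/Kv = 1/(1/4) = 4.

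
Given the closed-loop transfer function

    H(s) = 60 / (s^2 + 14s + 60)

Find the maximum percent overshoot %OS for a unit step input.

Comparing s^2 + 14s + 60 to s^2 + 2ζωₙs + ωₙ²: ωₙ = √60 ≈ 7.746 rad/s and ζ = 14/(2·√60) ≈ 0.9037.
%OS = 100·exp(−πζ/√(1−ζ²)) = 100·exp(−π·0.9037/√(1−0.9037²)) ≈ 0.132%.

%OS ≈ 0.132%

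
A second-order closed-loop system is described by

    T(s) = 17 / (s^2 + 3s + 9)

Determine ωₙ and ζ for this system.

Compare the denominator to the standard form s^2 + 2ζωₙs + ωₙ².
ωₙ² = 9, so ωₙ = 3 rad/s.
2ζωₙ = 3, so ζ = 3/(2·3) = 0.5.

ωₙ = 3 rad/s, ζ = 0.5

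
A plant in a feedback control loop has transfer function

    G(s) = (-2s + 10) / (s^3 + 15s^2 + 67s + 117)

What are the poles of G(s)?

The poles are the roots of the denominator s^3 + 15s^2 + 67s + 117 = 0.
Trying s = -9: the polynomial evaluates to 0, so (s + 9) is a factor.
Dividing out leaves s^2 + 6s + 13 = 0.
The quadratic formula then gives s = -3 ± 2j.

s = -3 + 2j, -3 - 2j, -9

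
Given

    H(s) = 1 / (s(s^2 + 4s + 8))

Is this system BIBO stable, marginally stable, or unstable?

marginally stable

The poles can be read from the denominator factors: s = 0, -2 ± 2j.
Since the simple pole(s) at s = 0 lie on the jω-axis with none in the right half-plane, the system is marginally stable.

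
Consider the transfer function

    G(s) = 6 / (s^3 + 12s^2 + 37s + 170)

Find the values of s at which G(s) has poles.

The poles are the roots of the denominator s^3 + 12s^2 + 37s + 170 = 0.
Trying s = -10: the polynomial evaluates to 0, so (s + 10) is a factor.
Dividing out leaves s^2 + 2s + 17 = 0.
The quadratic formula then gives s = -1 ± 4j.

s = -1 + 4j, -1 - 4j, -10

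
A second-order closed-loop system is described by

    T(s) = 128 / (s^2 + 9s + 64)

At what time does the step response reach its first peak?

Comparing s^2 + 9s + 64 to s^2 + 2ζωₙs + ωₙ²: ωₙ = 8 rad/s and ζ = 9/(2·8) = 0.5625.
ζωₙ = 9/2 = 4.5, so ω_d = ωₙ√(1−ζ²) = √(ωₙ² − (ζωₙ)²) = √(64 − 4.5²) = √43.75 ≈ 6.614 rad/s.
t_p = π/ω_d = π/6.614 ≈ 0.4750 s.

t_p ≈ 0.4750 s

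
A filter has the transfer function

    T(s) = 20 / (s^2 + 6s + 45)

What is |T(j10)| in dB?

Substitute s = j10: numerator = 20, denominator = -55 + j60.
|T(j10)| = |20| / |-55 + j60| = 20 / 81.394 ≈ 0.2457.
In decibels: 20·log₁₀(0.2457) ≈ -12.2 dB.

|T(j10)|_dB ≈ -12.2 dB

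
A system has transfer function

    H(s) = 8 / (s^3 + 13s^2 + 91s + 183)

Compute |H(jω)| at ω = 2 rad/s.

Substitute s = j2: numerator = 8, denominator = 131 + j174.
|H(j2)| = |8| / |131 + j174| = 8 / 217.80 ≈ 0.03673.

|H(j2)| ≈ 0.03673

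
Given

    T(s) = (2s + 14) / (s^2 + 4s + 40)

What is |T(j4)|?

Substitute s = j4: numerator = 14 + j8, denominator = 24 + j16.
|T(j4)| = |14 + j8| / |24 + j16| = 16.125 / 28.844 ≈ 0.5590.

|T(j4)| ≈ 0.5590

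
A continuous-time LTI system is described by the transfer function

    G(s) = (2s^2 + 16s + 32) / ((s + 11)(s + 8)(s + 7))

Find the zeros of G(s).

Set the numerator to zero: 2s^2 + 16s + 32 = 0, i.e. 2·(s^2 + 8s + 16) = 0.
Factoring: (s + 4)^2 = 0.

s = -4, -4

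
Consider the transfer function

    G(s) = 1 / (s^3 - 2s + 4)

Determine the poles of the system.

s = 1 ± j, -2

The poles are the roots of the denominator s^3 - 2s + 4 = 0.
Trying s = -2: the polynomial evaluates to 0, so (s + 2) is a factor.
Dividing out leaves s^2 - 2s + 2 = 0.
The quadratic formula then gives s = 1 ± 1j.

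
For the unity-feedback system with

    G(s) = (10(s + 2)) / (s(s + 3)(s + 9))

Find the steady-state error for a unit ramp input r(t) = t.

G(s) has one pole at the origin.
This is a Type 1 system. Kv = lim_{s→0} s·G(s) = 20/27.
e_ss = 1/Kv = 1/(20/27) = 27/20 ≈ 1.350.

e_ss = 1.350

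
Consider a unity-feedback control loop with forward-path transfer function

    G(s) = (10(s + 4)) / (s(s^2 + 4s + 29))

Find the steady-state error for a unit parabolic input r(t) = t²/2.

G(s) has one pole at the origin.
This is a Type 1 system; Ka = lim_{s→0} s^2·G(s) = 0, so the steady-state error for a parabola input is infinite.

e_ss = ∞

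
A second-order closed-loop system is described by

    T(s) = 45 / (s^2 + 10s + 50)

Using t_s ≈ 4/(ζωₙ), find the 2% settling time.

Comparing s^2 + 10s + 50 to s^2 + 2ζωₙs + ωₙ²: ωₙ = √50 ≈ 7.071 rad/s and ζ = 10/(2·√50) ≈ 0.7071.
ζωₙ = 10/2 = 5, so t_s ≈ 4/(ζωₙ) = 4/5 = 0.8000 s.

t_s ≈ 0.8000 s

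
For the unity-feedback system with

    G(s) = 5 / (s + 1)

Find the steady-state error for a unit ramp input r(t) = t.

G(s) has no poles at the origin.
This is a Type 0 system; Kv = lim_{s→0} s·G(s) = 0, so the steady-state error for a ramp input is infinite.

e_ss = ∞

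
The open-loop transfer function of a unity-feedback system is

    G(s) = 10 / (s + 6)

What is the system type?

The denominator has no factor of s at the origin — no free integrator — so this is a Type 0 system.

Type 0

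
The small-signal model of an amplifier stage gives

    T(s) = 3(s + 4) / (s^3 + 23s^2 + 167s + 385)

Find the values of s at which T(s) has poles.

s = -11, -7, -5

The poles are the roots of the denominator s^3 + 23s^2 + 167s + 385 = 0.
Trying s = -11: the polynomial evaluates to 0, so (s + 11) is a factor.
Dividing out leaves s^2 + 12s + 35 = 0.
Factoring the quadratic: (s + 7)(s + 5) = 0.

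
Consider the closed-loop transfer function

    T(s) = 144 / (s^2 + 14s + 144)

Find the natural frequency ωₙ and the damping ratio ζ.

Compare the denominator to the standard form s^2 + 2ζωₙs + ωₙ².
ωₙ² = 144, so ωₙ = 12 rad/s.
2ζωₙ = 14, so ζ = 14/(2·12) ≈ 0.5833.

ωₙ = 12 rad/s, ζ ≈ 0.5833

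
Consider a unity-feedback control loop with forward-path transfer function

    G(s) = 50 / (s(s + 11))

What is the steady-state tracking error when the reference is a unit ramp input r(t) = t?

e_ss = 0.2200

G(s) has one pole at the origin.
This is a Type 1 system. Kv = lim_{s→0} s·G(s) = 50/11.
e_ss = 1/Kv = 1/(50/11) = 11/50 ≈ 0.2200.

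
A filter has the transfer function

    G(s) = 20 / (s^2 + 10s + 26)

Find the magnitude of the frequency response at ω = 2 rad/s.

|G(j2)| ≈ 0.6727

Substitute s = j2: numerator = 20, denominator = 22 + j20.
|G(j2)| = |20| / |22 + j20| = 20 / 29.732 ≈ 0.6727.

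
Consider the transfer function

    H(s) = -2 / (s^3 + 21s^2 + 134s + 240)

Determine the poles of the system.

The poles are the roots of the denominator s^3 + 21s^2 + 134s + 240 = 0.
Trying s = -10: the polynomial evaluates to 0, so (s + 10) is a factor.
Dividing out leaves s^2 + 11s + 24 = 0.
Factoring the quadratic: (s + 3)(s + 8) = 0.

s = -10, -3, -8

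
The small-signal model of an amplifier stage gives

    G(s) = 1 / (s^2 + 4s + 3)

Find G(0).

Set s = 0: G(0) = (1) / (3) = 1/3.

G(0) = 1/3 ≈ 0.3333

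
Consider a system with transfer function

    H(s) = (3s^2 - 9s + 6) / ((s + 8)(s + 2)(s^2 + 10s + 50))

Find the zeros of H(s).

s = 2, 1

Set the numerator to zero: 3s^2 - 9s + 6 = 0, i.e. 3·(s^2 - 3s + 2) = 0.
Factoring: (s - 2)(s - 1) = 0.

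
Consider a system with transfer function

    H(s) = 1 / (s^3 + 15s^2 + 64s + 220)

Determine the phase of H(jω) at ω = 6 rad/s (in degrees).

At s = j6: numerator = 1, denominator = -320 + j168.
∠H = ∠num − ∠den = 0° − (152.30°) = -152.3°.

∠H(j6) ≈ -152.3°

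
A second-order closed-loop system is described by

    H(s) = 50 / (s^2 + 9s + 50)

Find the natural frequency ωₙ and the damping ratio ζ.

ωₙ ≈ 7.071 rad/s, ζ ≈ 0.6364

Compare the denominator to the standard form s^2 + 2ζωₙs + ωₙ².
ωₙ² = 50, so ωₙ = √50 ≈ 7.071 rad/s.
2ζωₙ = 9, so ζ = 9/(2·√50) ≈ 0.6364.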